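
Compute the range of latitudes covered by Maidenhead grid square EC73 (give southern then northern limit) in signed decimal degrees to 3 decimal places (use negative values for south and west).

Field E=4, C=2: +4·20° lon, +2·10° lat → SW at lon -100°, lat -70°.
Square 7, 3: +7·2° lon, +3·1° lat → SW at lon -86°, lat -67°.
Cell spans 2° lon × 1° lat.
south -67.000, north -66.000.

-67.000, -66.000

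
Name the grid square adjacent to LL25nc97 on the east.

LL25oc07

Longitude extended square 9; +1 → 10, wraps to 0, carry into subsquare.
Longitude subsquare n = 13; +1 → 14 = o.
The latitude characters are unchanged.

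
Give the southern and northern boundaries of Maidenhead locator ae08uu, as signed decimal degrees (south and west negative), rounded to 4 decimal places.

Field A=0, E=4: +0·20° lon, +4·10° lat → SW at lon -180°, lat -50°.
Square 0, 8: +0·2° lon, +8·1° lat → SW at lon -180°, lat -42°.
Subsquare u=20, u=20: +20·0.0833333° lon, +20·0.0416667° lat → SW at lon -178.333°, lat -41.1667°.
Cell spans 0.0833333° lon × 0.0416667° lat.
south -41.1667, north -41.1250.

-41.1667, -41.1250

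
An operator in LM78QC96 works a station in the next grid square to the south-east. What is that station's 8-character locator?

Longitude extended square 9; +1 → 10, wraps to 0, carry into subsquare.
Longitude subsquare q = 16; +1 → 17 = r.
Latitude extended square 6; −1 → 5.

LM78rc05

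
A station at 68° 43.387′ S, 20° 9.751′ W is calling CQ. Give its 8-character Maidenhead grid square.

HC91wg06

Offset from 180°W / 90°S: lon 159.83748°, lat 21.27688°.
Field (20°×10°, letters A–R): 159.83748/20 → 7 → H, 21.27688/10 → 2 → C; chars HC.
Square (2°×1°, digits 0–9): 19.83748/2 → 9, 1.27688/1 → 1; chars 91.
Subsquare (5′×2.5′, letters a–x): 1.83748/0.0833333 → 22 → w, 0.27688/0.0416667 → 6 → g; chars wg.
Extended square (30″×15″, digits 0–9): 0.00415/0.00833333 → 0, 0.02688/0.00416667 → 6; chars 06.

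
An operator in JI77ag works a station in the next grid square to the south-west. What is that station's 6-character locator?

Longitude subsquare a = 0; −1 → -1, wraps to 23 = x, carry into square.
Longitude square 7; −1 → 6.
Latitude subsquare g = 6; −1 → 5 = f.

JI67xf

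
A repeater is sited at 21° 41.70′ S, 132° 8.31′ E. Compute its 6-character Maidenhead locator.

Shift to the Maidenhead origin (180°W, 90°S): lon 312.1385, lat 68.3050.
Field (20°×10°, letters A–R): 312.1385/20 → 15 → P, 68.3050/10 → 6 → G; chars PG.
Square (2°×1°, digits 0–9): 12.1385/2 → 6, 8.3050/1 → 8; chars 68.
Subsquare (5′×2.5′, letters a–x): 0.1385/0.0833333 → 1 → b, 0.3050/0.0416667 → 7 → h; chars bh.

PG68bh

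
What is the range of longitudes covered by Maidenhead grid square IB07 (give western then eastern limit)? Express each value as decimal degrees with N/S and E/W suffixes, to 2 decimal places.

20.00° W, 18.00° W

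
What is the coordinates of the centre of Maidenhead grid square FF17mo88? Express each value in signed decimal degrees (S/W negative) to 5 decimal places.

Field F=5, F=5: +5·20° lon, +5·10° lat → SW at lon -80°, lat -40°.
Square 1, 7: +1·2° lon, +7·1° lat → SW at lon -78°, lat -33°.
Subsquare m=12, o=14: +12·0.0833333° lon, +14·0.0416667° lat → SW at lon -77°, lat -32.4167°.
Extended square 8, 8: +8·0.00833333° lon, +8·0.00416667° lat → SW at lon -76.9333°, lat -32.3833°.
Cell spans 0.00833333° lon × 0.00416667° lat. Centre is SW corner plus half of each.
latitude -32.38125, longitude -76.92917.

-32.38125, -76.92917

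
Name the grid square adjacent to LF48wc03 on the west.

LF48vc93

Longitude extended square 0; −1 → -1, wraps to 9, carry into subsquare.
Longitude subsquare w = 22; −1 → 21 = v.
The latitude characters are unchanged.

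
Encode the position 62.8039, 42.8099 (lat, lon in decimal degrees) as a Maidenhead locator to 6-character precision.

Add 180° to longitude and 90° to latitude: 222.8099, 152.8039.
Field: 222.8099/20 → 11 → L, 152.8039/10 → 15 → P; chars LP.
Square: 2.8099/2 → 1, 2.8039/1 → 2; chars 12.
Subsquare: 0.8099/0.0833333 → 9 → j, 0.8039/0.0416667 → 19 → t; chars jt.

LP12jt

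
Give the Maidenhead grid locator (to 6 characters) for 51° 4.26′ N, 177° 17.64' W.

Offset from 180°W / 90°S: lon 2.7060°, lat 141.0710°.
Field: lon ⌊2.7060/20⌋ = 0 → A; lat ⌊141.0710/10⌋ = 14 → O.
Square: lon ⌊2.7060/2⌋ = 1; lat ⌊1.0710/1⌋ = 1.
Subsquare: lon ⌊0.7060/0.0833333⌋ = 8 → i; lat ⌊0.0710/0.0416667⌋ = 1 → b.

AO11ib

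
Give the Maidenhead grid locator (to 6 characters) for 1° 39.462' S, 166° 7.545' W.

AI68wi

Add 180° to longitude and 90° to latitude: 13.8742, 88.3423.
Field (20°×10°, letters A–R): lon ⌊13.8742/20⌋ = 0 → A; lat ⌊88.3423/10⌋ = 8 → I.
Square (2°×1°, digits 0–9): lon ⌊13.8742/2⌋ = 6; lat ⌊8.3423/1⌋ = 8.
Subsquare (5′×2.5′, letters a–x): lon ⌊1.8742/0.0833333⌋ = 22 → w; lat ⌊0.3423/0.0416667⌋ = 8 → i.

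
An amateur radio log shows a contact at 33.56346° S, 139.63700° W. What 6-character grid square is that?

CF06ek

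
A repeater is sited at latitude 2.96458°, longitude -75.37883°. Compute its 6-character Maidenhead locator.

Offset from 180°W / 90°S: lon 104.6212°, lat 92.9646°.
Field: lon ⌊104.6212/20⌋ = 5 → F; lat ⌊92.9646/10⌋ = 9 → J.
Square: lon ⌊4.6212/2⌋ = 2; lat ⌊2.9646/1⌋ = 2.
Subsquare: lon ⌊0.6212/0.0833333⌋ = 7 → h; lat ⌊0.9646/0.0416667⌋ = 23 → x.

FJ22hx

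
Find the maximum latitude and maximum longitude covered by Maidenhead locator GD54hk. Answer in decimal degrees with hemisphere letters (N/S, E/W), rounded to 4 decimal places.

55.5417° S, 49.3333° W

Field G=6, D=3: +6·20° lon, +3·10° lat → SW at lon -60°, lat -60°.
Square 5, 4: +5·2° lon, +4·1° lat → SW at lon -50°, lat -56°.
Subsquare h=7, k=10: +7·0.0833333° lon, +10·0.0416667° lat → SW at lon -49.4167°, lat -55.5833°.
Cell spans 0.0833333° lon × 0.0416667° lat. NE corner is SW corner plus one full cell.
latitude 55.5417° S, longitude 49.3333° W.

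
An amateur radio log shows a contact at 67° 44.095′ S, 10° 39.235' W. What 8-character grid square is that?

IC42qg13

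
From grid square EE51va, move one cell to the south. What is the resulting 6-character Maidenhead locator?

EE50vx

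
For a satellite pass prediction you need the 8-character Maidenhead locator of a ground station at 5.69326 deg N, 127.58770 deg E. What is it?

PJ35tq06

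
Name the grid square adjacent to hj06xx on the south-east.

HJ16aw

Longitude subsquare x = 23; +1 → 24, wraps to 0 = a, carry into square.
Longitude square 0; +1 → 1.
Latitude subsquare x = 23; −1 → 22 = w.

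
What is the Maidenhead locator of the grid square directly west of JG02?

Longitude square 0; −1 → -1, wraps to 9, carry into field.
Longitude field J = 9; −1 → 8 = I.
The latitude characters are unchanged.

IG92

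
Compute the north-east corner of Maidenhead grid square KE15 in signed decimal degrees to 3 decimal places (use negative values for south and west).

-44.000, 24.000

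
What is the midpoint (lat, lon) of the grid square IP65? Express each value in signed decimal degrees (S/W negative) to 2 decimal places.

65.50, -7.00

Field I=8, P=15: +8·20° lon, +15·10° lat → SW at lon -20°, lat 60°.
Square 6, 5: +6·2° lon, +5·1° lat → SW at lon -8°, lat 65°.
Cell spans 2° lon × 1° lat. Centre is SW corner plus half of each.
latitude 65.50, longitude -7.00.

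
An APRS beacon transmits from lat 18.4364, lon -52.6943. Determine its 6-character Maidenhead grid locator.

GK38pk

Add 180° to longitude and 90° to latitude: 127.3057, 108.4364.
Field: lon ⌊127.3057/20⌋ = 6 → G; lat ⌊108.4364/10⌋ = 10 → K.
Square: lon ⌊7.3057/2⌋ = 3; lat ⌊8.4364/1⌋ = 8.
Subsquare: lon ⌊1.3057/0.0833333⌋ = 15 → p; lat ⌊0.4364/0.0416667⌋ = 10 → k.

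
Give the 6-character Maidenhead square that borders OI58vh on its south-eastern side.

OI58wg

Longitude subsquare v = 21; +1 → 22 = w.
Latitude subsquare h = 7; −1 → 6 = g.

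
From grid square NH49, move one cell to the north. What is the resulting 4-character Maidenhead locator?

NI40

Latitude square 9; +1 → 10, wraps to 0, carry into field.
Latitude field H = 7; +1 → 8 = I.
The longitude characters are unchanged.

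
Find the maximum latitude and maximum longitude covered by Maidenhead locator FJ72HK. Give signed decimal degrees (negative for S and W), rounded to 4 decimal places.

2.4583, -65.3333

Field F=5, J=9: +5·20° lon, +9·10° lat → SW at lon -80°, lat 0°.
Square 7, 2: +7·2° lon, +2·1° lat → SW at lon -66°, lat 2°.
Subsquare h=7, k=10: +7·0.0833333° lon, +10·0.0416667° lat → SW at lon -65.4167°, lat 2.41667°.
Cell spans 0.0833333° lon × 0.0416667° lat. NE corner is SW corner plus one full cell.
latitude 2.4583, longitude -65.3333.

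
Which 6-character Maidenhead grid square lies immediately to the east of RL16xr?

RL26ar

Longitude subsquare x = 23; +1 → 24, wraps to 0 = a, carry into square.
Longitude square 1; +1 → 2.
The latitude characters are unchanged.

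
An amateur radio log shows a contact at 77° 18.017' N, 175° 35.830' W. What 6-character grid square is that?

Add 180° to longitude and 90° to latitude: 4.4028, 167.3003.
Field: lon ⌊4.4028/20⌋ = 0 → A; lat ⌊167.3003/10⌋ = 16 → Q.
Square: lon ⌊4.4028/2⌋ = 2; lat ⌊7.3003/1⌋ = 7.
Subsquare: lon ⌊0.4028/0.0833333⌋ = 4 → e; lat ⌊0.3003/0.0416667⌋ = 7 → h.

AQ27eh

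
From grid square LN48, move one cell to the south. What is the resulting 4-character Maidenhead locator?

LN47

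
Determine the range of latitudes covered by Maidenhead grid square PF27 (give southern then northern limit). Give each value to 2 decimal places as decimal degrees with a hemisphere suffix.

33.00° S, 32.00° S

Field P=15, F=5: +15·20° lon, +5·10° lat → SW at lon 120°, lat -40°.
Square 2, 7: +2·2° lon, +7·1° lat → SW at lon 124°, lat -33°.
Cell spans 2° lon × 1° lat.
south 33.00° S, north 32.00° S.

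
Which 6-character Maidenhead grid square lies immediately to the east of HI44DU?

Longitude subsquare d = 3; +1 → 4 = e.
The latitude characters are unchanged.

HI44eu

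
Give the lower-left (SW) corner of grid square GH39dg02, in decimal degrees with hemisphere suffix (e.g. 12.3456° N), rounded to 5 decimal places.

10.74167° S, 53.75000° W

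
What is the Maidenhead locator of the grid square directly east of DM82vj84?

DM82vj94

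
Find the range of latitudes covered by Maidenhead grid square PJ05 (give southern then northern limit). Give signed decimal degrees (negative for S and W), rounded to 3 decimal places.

5.000, 6.000

Field P=15, J=9: +15·20° lon, +9·10° lat → SW at lon 120°, lat 0°.
Square 0, 5: +0·2° lon, +5·1° lat → SW at lon 120°, lat 5°.
Cell spans 2° lon × 1° lat.
south 5.000, north 6.000.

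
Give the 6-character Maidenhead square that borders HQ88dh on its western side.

Longitude subsquare d = 3; −1 → 2 = c.
The latitude characters are unchanged.

HQ88ch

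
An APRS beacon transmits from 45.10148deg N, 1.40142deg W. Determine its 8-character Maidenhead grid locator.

Add 180° to longitude and 90° to latitude: 178.59858, 135.10148.
Field (20°×10°, letters A–R): lon ⌊178.59858/20⌋ = 8 → I; lat ⌊135.10148/10⌋ = 13 → N.
Square (2°×1°, digits 0–9): lon ⌊18.59858/2⌋ = 9; lat ⌊5.10148/1⌋ = 5.
Subsquare (5′×2.5′, letters a–x): lon ⌊0.59858/0.0833333⌋ = 7 → h; lat ⌊0.10148/0.0416667⌋ = 2 → c.
Extended square (30″×15″, digits 0–9): lon ⌊0.01525/0.00833333⌋ = 1; lat ⌊0.01815/0.00416667⌋ = 4.

IN95hc14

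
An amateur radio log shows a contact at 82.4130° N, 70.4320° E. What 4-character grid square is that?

MR52

Add 180° to longitude and 90° to latitude: 250.43, 172.41.
Field: 250.43/20 → 12 → M, 172.41/10 → 17 → R; chars MR.
Square: 10.43/2 → 5, 2.41/1 → 2; chars 52.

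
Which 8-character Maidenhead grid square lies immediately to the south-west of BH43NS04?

Longitude extended square 0; −1 → -1, wraps to 9, carry into subsquare.
Longitude subsquare n = 13; −1 → 12 = m.
Latitude extended square 4; −1 → 3.

BH43ms93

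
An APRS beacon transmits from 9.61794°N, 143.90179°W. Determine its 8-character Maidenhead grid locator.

BJ89bo18

Add 180° to longitude and 90° to latitude: 36.09821, 99.61794.
Field: 36.09821/20 → 1 → B, 99.61794/10 → 9 → J; chars BJ.
Square: 16.09821/2 → 8, 9.61794/1 → 9; chars 89.
Subsquare: 0.09821/0.0833333 → 1 → b, 0.61794/0.0416667 → 14 → o; chars bo.
Extended square: 0.01488/0.00833333 → 1, 0.03461/0.00416667 → 8; chars 18.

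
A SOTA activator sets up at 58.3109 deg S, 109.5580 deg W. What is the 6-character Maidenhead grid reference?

Shift to the Maidenhead origin (180°W, 90°S): lon 70.4420, lat 31.6891.
Field (20°×10°, letters A–R): 70.4420/20 → 3 → D, 31.6891/10 → 3 → D; chars DD.
Square (2°×1°, digits 0–9): 10.4420/2 → 5, 1.6891/1 → 1; chars 51.
Subsquare (5′×2.5′, letters a–x): 0.4420/0.0833333 → 5 → f, 0.6891/0.0416667 → 16 → q; chars fq.

DD51fq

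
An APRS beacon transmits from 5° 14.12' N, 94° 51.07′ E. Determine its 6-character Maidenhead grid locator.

Add 180° to longitude and 90° to latitude: 274.8512, 95.2353.
Field: 274.8512/20 → 13 → N, 95.2353/10 → 9 → J; chars NJ.
Square: 14.8512/2 → 7, 5.2353/1 → 5; chars 75.
Subsquare: 0.8512/0.0833333 → 10 → k, 0.2353/0.0416667 → 5 → f; chars kf.

NJ75kf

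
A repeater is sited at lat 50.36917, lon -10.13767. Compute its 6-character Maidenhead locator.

Add 180° to longitude and 90° to latitude: 169.8623, 140.3692.
Field (20°×10°, letters A–R): lon ⌊169.8623/20⌋ = 8 → I; lat ⌊140.3692/10⌋ = 14 → O.
Square (2°×1°, digits 0–9): lon ⌊9.8623/2⌋ = 4; lat ⌊0.3692/1⌋ = 0.
Subsquare (5′×2.5′, letters a–x): lon ⌊1.8623/0.0833333⌋ = 22 → w; lat ⌊0.3692/0.0416667⌋ = 8 → i.

IO40wi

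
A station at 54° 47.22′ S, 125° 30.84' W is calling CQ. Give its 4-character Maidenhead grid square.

CD75

Shift to the Maidenhead origin (180°W, 90°S): lon 54.49, lat 35.21.
Field (20°×10°, letters A–R): lon ⌊54.49/20⌋ = 2 → C; lat ⌊35.21/10⌋ = 3 → D.
Square (2°×1°, digits 0–9): lon ⌊14.49/2⌋ = 7; lat ⌊5.21/1⌋ = 5.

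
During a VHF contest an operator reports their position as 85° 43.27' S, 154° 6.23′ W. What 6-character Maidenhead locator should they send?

BA24wg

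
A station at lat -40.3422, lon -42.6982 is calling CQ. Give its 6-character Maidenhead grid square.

GE89pp

Offset from 180°W / 90°S: lon 137.3018°, lat 49.6578°.
Field: 137.3018/20 → 6 → G, 49.6578/10 → 4 → E; chars GE.
Square: 17.3018/2 → 8, 9.6578/1 → 9; chars 89.
Subsquare: 1.3018/0.0833333 → 15 → p, 0.6578/0.0416667 → 15 → p; chars pp.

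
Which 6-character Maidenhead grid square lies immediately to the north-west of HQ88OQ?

Longitude subsquare o = 14; −1 → 13 = n.
Latitude subsquare q = 16; +1 → 17 = r.

HQ88nr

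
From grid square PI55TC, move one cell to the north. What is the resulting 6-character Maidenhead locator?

PI55td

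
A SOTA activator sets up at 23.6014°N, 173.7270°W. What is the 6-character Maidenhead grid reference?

Add 180° to longitude and 90° to latitude: 6.2730, 113.6014.
Field: lon ⌊6.2730/20⌋ = 0 → A; lat ⌊113.6014/10⌋ = 11 → L.
Square: lon ⌊6.2730/2⌋ = 3; lat ⌊3.6014/1⌋ = 3.
Subsquare: lon ⌊0.2730/0.0833333⌋ = 3 → d; lat ⌊0.6014/0.0416667⌋ = 14 → o.

AL33do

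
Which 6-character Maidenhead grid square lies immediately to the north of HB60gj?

Latitude subsquare j = 9; +1 → 10 = k.
The longitude characters are unchanged.

HB60gk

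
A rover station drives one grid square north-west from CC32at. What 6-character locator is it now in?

Longitude subsquare a = 0; −1 → -1, wraps to 23 = x, carry into square.
Longitude square 3; −1 → 2.
Latitude subsquare t = 19; +1 → 20 = u.

CC22xu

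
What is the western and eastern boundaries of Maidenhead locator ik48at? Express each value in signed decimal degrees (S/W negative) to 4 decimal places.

Field I=8, K=10: +8·20° lon, +10·10° lat → SW at lon -20°, lat 10°.
Square 4, 8: +4·2° lon, +8·1° lat → SW at lon -12°, lat 18°.
Subsquare a=0, t=19: +0·0.0833333° lon, +19·0.0416667° lat → SW at lon -12°, lat 18.7917°.
Cell spans 0.0833333° lon × 0.0416667° lat.
west -12.0000, east -11.9167.

-12.0000, -11.9167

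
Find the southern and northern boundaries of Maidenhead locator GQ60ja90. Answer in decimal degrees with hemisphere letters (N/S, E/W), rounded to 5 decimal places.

Field G=6, Q=16: +6·20° lon, +16·10° lat → SW at lon -60°, lat 70°.
Square 6, 0: +6·2° lon, +0·1° lat → SW at lon -48°, lat 70°.
Subsquare j=9, a=0: +9·0.0833333° lon, +0·0.0416667° lat → SW at lon -47.25°, lat 70°.
Extended square 9, 0: +9·0.00833333° lon, +0·0.00416667° lat → SW at lon -47.175°, lat 70°.
Cell spans 0.00833333° lon × 0.00416667° lat.
south 70.00000° N, north 70.00417° N.

70.00000° N, 70.00417° N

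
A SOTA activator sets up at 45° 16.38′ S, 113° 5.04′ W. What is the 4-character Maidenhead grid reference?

Shift to the Maidenhead origin (180°W, 90°S): lon 66.92, lat 44.73.
Field: 66.92/20 → 3 → D, 44.73/10 → 4 → E; chars DE.
Square: 6.92/2 → 3, 4.73/1 → 4; chars 34.

DE34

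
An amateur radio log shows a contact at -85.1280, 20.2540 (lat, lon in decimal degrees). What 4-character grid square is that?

Add 180° to longitude and 90° to latitude: 200.25, 4.87.
Field: 200.25/20 → 10 → K, 4.87/10 → 0 → A; chars KA.
Square: 0.25/2 → 0, 4.87/1 → 4; chars 04.

KA04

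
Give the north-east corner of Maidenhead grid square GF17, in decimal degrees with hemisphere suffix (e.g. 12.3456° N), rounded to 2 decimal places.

32.00° S, 56.00° W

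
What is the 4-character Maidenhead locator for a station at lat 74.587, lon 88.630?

NQ44

Shift to the Maidenhead origin (180°W, 90°S): lon 268.63, lat 164.59.
Field (20°×10°, letters A–R): 268.63/20 → 13 → N, 164.59/10 → 16 → Q; chars NQ.
Square (2°×1°, digits 0–9): 8.63/2 → 4, 4.59/1 → 4; chars 44.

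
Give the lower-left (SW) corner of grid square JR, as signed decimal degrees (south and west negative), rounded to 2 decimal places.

80.00, 0.00

Field J=9, R=17: +9·20° lon, +17·10° lat → SW at lon 0°, lat 80°.
latitude 80.00, longitude 0.00.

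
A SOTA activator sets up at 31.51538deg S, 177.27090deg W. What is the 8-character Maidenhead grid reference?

Add 180° to longitude and 90° to latitude: 2.72910, 58.48462.
Field: 2.72910/20 → 0 → A, 58.48462/10 → 5 → F; chars AF.
Square: 2.72910/2 → 1, 8.48462/1 → 8; chars 18.
Subsquare: 0.72910/0.0833333 → 8 → i, 0.48462/0.0416667 → 11 → l; chars il.
Extended square: 0.06243/0.00833333 → 7, 0.02629/0.00416667 → 6; chars 76.

AF18il76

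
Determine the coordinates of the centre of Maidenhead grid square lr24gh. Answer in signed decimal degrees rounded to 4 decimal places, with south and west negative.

Field L=11, R=17: +11·20° lon, +17·10° lat → SW at lon 40°, lat 80°.
Square 2, 4: +2·2° lon, +4·1° lat → SW at lon 44°, lat 84°.
Subsquare g=6, h=7: +6·0.0833333° lon, +7·0.0416667° lat → SW at lon 44.5°, lat 84.2917°.
Cell spans 0.0833333° lon × 0.0416667° lat. Centre is SW corner plus half of each.
latitude 84.3125, longitude 44.5417.

84.3125, 44.5417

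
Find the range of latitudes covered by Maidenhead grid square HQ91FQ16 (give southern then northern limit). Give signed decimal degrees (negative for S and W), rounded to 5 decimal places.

Field H=7, Q=16: +7·20° lon, +16·10° lat → SW at lon -40°, lat 70°.
Square 9, 1: +9·2° lon, +1·1° lat → SW at lon -22°, lat 71°.
Subsquare f=5, q=16: +5·0.0833333° lon, +16·0.0416667° lat → SW at lon -21.5833°, lat 71.6667°.
Extended square 1, 6: +1·0.00833333° lon, +6·0.00416667° lat → SW at lon -21.575°, lat 71.6917°.
Cell spans 0.00833333° lon × 0.00416667° lat.
south 71.69167, north 71.69583.

71.69167, 71.69583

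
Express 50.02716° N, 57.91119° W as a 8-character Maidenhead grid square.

Offset from 180°W / 90°S: lon 122.08881°, lat 140.02716°.
Field: 122.08881/20 → 6 → G, 140.02716/10 → 14 → O; chars GO.
Square: 2.08881/2 → 1, 0.02716/1 → 0; chars 10.
Subsquare: 0.08881/0.0833333 → 1 → b, 0.02716/0.0416667 → 0 → a; chars ba.
Extended square: 0.00548/0.00833333 → 0, 0.02716/0.00416667 → 6; chars 06.

GO10ba06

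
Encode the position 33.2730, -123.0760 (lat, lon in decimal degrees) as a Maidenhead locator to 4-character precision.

Shift to the Maidenhead origin (180°W, 90°S): lon 56.92, lat 123.27.
Field: lon ⌊56.92/20⌋ = 2 → C; lat ⌊123.27/10⌋ = 12 → M.
Square: lon ⌊16.92/2⌋ = 8; lat ⌊3.27/1⌋ = 3.

CM83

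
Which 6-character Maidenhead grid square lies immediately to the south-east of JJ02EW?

Longitude subsquare e = 4; +1 → 5 = f.
Latitude subsquare w = 22; −1 → 21 = v.

JJ02fv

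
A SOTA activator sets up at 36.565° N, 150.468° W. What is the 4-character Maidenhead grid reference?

BM46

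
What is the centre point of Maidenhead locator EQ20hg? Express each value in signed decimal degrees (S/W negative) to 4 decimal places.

Field E=4, Q=16: +4·20° lon, +16·10° lat → SW at lon -100°, lat 70°.
Square 2, 0: +2·2° lon, +0·1° lat → SW at lon -96°, lat 70°.
Subsquare h=7, g=6: +7·0.0833333° lon, +6·0.0416667° lat → SW at lon -95.4167°, lat 70.25°.
Cell spans 0.0833333° lon × 0.0416667° lat. Centre is SW corner plus half of each.
latitude 70.2708, longitude -95.3750.

70.2708, -95.3750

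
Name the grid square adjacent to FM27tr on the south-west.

Longitude subsquare t = 19; −1 → 18 = s.
Latitude subsquare r = 17; −1 → 16 = q.

FM27sq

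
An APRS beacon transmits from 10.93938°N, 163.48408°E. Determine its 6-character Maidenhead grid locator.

Add 180° to longitude and 90° to latitude: 343.4841, 100.9394.
Field (20°×10°, letters A–R): lon ⌊343.4841/20⌋ = 17 → R; lat ⌊100.9394/10⌋ = 10 → K.
Square (2°×1°, digits 0–9): lon ⌊3.4841/2⌋ = 1; lat ⌊0.9394/1⌋ = 0.
Subsquare (5′×2.5′, letters a–x): lon ⌊1.4841/0.0833333⌋ = 17 → r; lat ⌊0.9394/0.0416667⌋ = 22 → w.

RK10rw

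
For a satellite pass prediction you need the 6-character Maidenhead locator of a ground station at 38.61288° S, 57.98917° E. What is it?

Add 180° to longitude and 90° to latitude: 237.9892, 51.3871.
Field (20°×10°, letters A–R): lon ⌊237.9892/20⌋ = 11 → L; lat ⌊51.3871/10⌋ = 5 → F.
Square (2°×1°, digits 0–9): lon ⌊17.9892/2⌋ = 8; lat ⌊1.3871/1⌋ = 1.
Subsquare (5′×2.5′, letters a–x): lon ⌊1.9892/0.0833333⌋ = 23 → x; lat ⌊0.3871/0.0416667⌋ = 9 → j.

LF81xj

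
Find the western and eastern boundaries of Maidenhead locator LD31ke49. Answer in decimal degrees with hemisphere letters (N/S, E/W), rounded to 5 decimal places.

46.86667° E, 46.87500° E

Field L=11, D=3: +11·20° lon, +3·10° lat → SW at lon 40°, lat -60°.
Square 3, 1: +3·2° lon, +1·1° lat → SW at lon 46°, lat -59°.
Subsquare k=10, e=4: +10·0.0833333° lon, +4·0.0416667° lat → SW at lon 46.8333°, lat -58.8333°.
Extended square 4, 9: +4·0.00833333° lon, +9·0.00416667° lat → SW at lon 46.8667°, lat -58.7958°.
Cell spans 0.00833333° lon × 0.00416667° lat.
west 46.86667° E, east 46.87500° E.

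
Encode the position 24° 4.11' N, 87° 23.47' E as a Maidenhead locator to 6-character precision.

NL34qb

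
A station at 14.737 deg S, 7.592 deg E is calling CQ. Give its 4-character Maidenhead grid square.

Add 180° to longitude and 90° to latitude: 187.59, 75.26.
Field (20°×10°, letters A–R): lon ⌊187.59/20⌋ = 9 → J; lat ⌊75.26/10⌋ = 7 → H.
Square (2°×1°, digits 0–9): lon ⌊7.59/2⌋ = 3; lat ⌊5.26/1⌋ = 5.

JH35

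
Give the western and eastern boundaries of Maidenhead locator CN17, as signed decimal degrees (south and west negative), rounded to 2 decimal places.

-138.00, -136.00

Field C=2, N=13: +2·20° lon, +13·10° lat → SW at lon -140°, lat 40°.
Square 1, 7: +1·2° lon, +7·1° lat → SW at lon -138°, lat 47°.
Cell spans 2° lon × 1° lat.
west -138.00, east -136.00.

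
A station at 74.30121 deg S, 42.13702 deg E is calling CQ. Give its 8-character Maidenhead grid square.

LB15bq67

Offset from 180°W / 90°S: lon 222.13702°, lat 15.69879°.
Field: lon ⌊222.13702/20⌋ = 11 → L; lat ⌊15.69879/10⌋ = 1 → B.
Square: lon ⌊2.13702/2⌋ = 1; lat ⌊5.69879/1⌋ = 5.
Subsquare: lon ⌊0.13702/0.0833333⌋ = 1 → b; lat ⌊0.69879/0.0416667⌋ = 16 → q.
Extended square: lon ⌊0.05369/0.00833333⌋ = 6; lat ⌊0.03212/0.00416667⌋ = 7.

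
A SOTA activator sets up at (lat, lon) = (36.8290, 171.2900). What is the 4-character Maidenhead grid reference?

Shift to the Maidenhead origin (180°W, 90°S): lon 351.29, lat 126.83.
Field: 351.29/20 → 17 → R, 126.83/10 → 12 → M; chars RM.
Square: 11.29/2 → 5, 6.83/1 → 6; chars 56.

RM56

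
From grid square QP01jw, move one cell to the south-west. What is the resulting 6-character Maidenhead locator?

QP01iv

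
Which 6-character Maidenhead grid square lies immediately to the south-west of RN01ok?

Longitude subsquare o = 14; −1 → 13 = n.
Latitude subsquare k = 10; −1 → 9 = j.

RN01nj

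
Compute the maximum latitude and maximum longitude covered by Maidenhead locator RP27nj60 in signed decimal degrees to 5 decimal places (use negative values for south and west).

67.37917, 165.14167

Field R=17, P=15: +17·20° lon, +15·10° lat → SW at lon 160°, lat 60°.
Square 2, 7: +2·2° lon, +7·1° lat → SW at lon 164°, lat 67°.
Subsquare n=13, j=9: +13·0.0833333° lon, +9·0.0416667° lat → SW at lon 165.083°, lat 67.375°.
Extended square 6, 0: +6·0.00833333° lon, +0·0.00416667° lat → SW at lon 165.133°, lat 67.375°.
Cell spans 0.00833333° lon × 0.00416667° lat. NE corner is SW corner plus one full cell.
latitude 67.37917, longitude 165.14167.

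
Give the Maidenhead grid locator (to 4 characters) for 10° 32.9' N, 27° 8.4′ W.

HK60

Add 180° to longitude and 90° to latitude: 152.86, 100.55.
Field (20°×10°, letters A–R): lon ⌊152.86/20⌋ = 7 → H; lat ⌊100.55/10⌋ = 10 → K.
Square (2°×1°, digits 0–9): lon ⌊12.86/2⌋ = 6; lat ⌊0.55/1⌋ = 0.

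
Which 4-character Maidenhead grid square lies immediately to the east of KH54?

KH64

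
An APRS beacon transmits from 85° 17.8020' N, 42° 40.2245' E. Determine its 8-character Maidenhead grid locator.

LR15ih01

Offset from 180°W / 90°S: lon 222.67041°, lat 175.29670°.
Field: lon ⌊222.67041/20⌋ = 11 → L; lat ⌊175.29670/10⌋ = 17 → R.
Square: lon ⌊2.67041/2⌋ = 1; lat ⌊5.29670/1⌋ = 5.
Subsquare: lon ⌊0.67041/0.0833333⌋ = 8 → i; lat ⌊0.29670/0.0416667⌋ = 7 → h.
Extended square: lon ⌊0.00374/0.00833333⌋ = 0; lat ⌊0.00503/0.00416667⌋ = 1.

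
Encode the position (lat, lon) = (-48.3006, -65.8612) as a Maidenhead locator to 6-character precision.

FE71bq

Add 180° to longitude and 90° to latitude: 114.1388, 41.6994.
Field: 114.1388/20 → 5 → F, 41.6994/10 → 4 → E; chars FE.
Square: 14.1388/2 → 7, 1.6994/1 → 1; chars 71.
Subsquare: 0.1388/0.0833333 → 1 → b, 0.6994/0.0416667 → 16 → q; chars bq.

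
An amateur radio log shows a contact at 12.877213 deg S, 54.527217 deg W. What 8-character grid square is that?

Offset from 180°W / 90°S: lon 125.47278°, lat 77.12279°.
Field: 125.47278/20 → 6 → G, 77.12279/10 → 7 → H; chars GH.
Square: 5.47278/2 → 2, 7.12279/1 → 7; chars 27.
Subsquare: 1.47278/0.0833333 → 17 → r, 0.12279/0.0416667 → 2 → c; chars rc.
Extended square: 0.05612/0.00833333 → 6, 0.03945/0.00416667 → 9; chars 69.

GH27rc69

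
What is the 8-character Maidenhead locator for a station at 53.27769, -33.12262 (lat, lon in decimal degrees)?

Offset from 180°W / 90°S: lon 146.87738°, lat 143.27769°.
Field: 146.87738/20 → 7 → H, 143.27769/10 → 14 → O; chars HO.
Square: 6.87738/2 → 3, 3.27769/1 → 3; chars 33.
Subsquare: 0.87738/0.0833333 → 10 → k, 0.27769/0.0416667 → 6 → g; chars kg.
Extended square: 0.04405/0.00833333 → 5, 0.02769/0.00416667 → 6; chars 56.

HO33kg56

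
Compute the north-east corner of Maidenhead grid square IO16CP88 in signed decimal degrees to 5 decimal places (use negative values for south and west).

Field I=8, O=14: +8·20° lon, +14·10° lat → SW at lon -20°, lat 50°.
Square 1, 6: +1·2° lon, +6·1° lat → SW at lon -18°, lat 56°.
Subsquare c=2, p=15: +2·0.0833333° lon, +15·0.0416667° lat → SW at lon -17.8333°, lat 56.625°.
Extended square 8, 8: +8·0.00833333° lon, +8·0.00416667° lat → SW at lon -17.7667°, lat 56.6583°.
Cell spans 0.00833333° lon × 0.00416667° lat. NE corner is SW corner plus one full cell.
latitude 56.66250, longitude -17.75833.

56.66250, -17.75833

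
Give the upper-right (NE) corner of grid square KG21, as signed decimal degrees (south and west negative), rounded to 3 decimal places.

-28.000, 26.000

Field K=10, G=6: +10·20° lon, +6·10° lat → SW at lon 20°, lat -30°.
Square 2, 1: +2·2° lon, +1·1° lat → SW at lon 24°, lat -29°.
Cell spans 2° lon × 1° lat. NE corner is SW corner plus one full cell.
latitude -28.000, longitude 26.000.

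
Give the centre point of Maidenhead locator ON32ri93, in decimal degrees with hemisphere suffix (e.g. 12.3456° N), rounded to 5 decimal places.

42.34792° N, 107.49583° E

Field O=14, N=13: +14·20° lon, +13·10° lat → SW at lon 100°, lat 40°.
Square 3, 2: +3·2° lon, +2·1° lat → SW at lon 106°, lat 42°.
Subsquare r=17, i=8: +17·0.0833333° lon, +8·0.0416667° lat → SW at lon 107.417°, lat 42.3333°.
Extended square 9, 3: +9·0.00833333° lon, +3·0.00416667° lat → SW at lon 107.492°, lat 42.3458°.
Cell spans 0.00833333° lon × 0.00416667° lat. Centre is SW corner plus half of each.
latitude 42.34792° N, longitude 107.49583° E.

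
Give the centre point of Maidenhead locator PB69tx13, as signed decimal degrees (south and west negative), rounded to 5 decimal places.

Field P=15, B=1: +15·20° lon, +1·10° lat → SW at lon 120°, lat -80°.
Square 6, 9: +6·2° lon, +9·1° lat → SW at lon 132°, lat -71°.
Subsquare t=19, x=23: +19·0.0833333° lon, +23·0.0416667° lat → SW at lon 133.583°, lat -70.0417°.
Extended square 1, 3: +1·0.00833333° lon, +3·0.00416667° lat → SW at lon 133.592°, lat -70.0292°.
Cell spans 0.00833333° lon × 0.00416667° lat. Centre is SW corner plus half of each.
latitude -70.02708, longitude 133.59583.

-70.02708, 133.59583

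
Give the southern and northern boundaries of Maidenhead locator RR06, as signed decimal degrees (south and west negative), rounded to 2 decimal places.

Field R=17, R=17: +17·20° lon, +17·10° lat → SW at lon 160°, lat 80°.
Square 0, 6: +0·2° lon, +6·1° lat → SW at lon 160°, lat 86°.
Cell spans 2° lon × 1° lat.
south 86.00, north 87.00.

86.00, 87.00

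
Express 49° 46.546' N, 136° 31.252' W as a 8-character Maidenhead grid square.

CN19rs76

Shift to the Maidenhead origin (180°W, 90°S): lon 43.47913, lat 139.77577.
Field: lon ⌊43.47913/20⌋ = 2 → C; lat ⌊139.77577/10⌋ = 13 → N.
Square: lon ⌊3.47913/2⌋ = 1; lat ⌊9.77577/1⌋ = 9.
Subsquare: lon ⌊1.47913/0.0833333⌋ = 17 → r; lat ⌊0.77577/0.0416667⌋ = 18 → s.
Extended square: lon ⌊0.06247/0.00833333⌋ = 7; lat ⌊0.02577/0.00416667⌋ = 6.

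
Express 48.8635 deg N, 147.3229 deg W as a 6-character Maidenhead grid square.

BN68iu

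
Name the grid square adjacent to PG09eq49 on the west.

Longitude extended square 4; −1 → 3.
The latitude characters are unchanged.

PG09eq39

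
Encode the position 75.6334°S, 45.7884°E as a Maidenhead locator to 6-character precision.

Shift to the Maidenhead origin (180°W, 90°S): lon 225.7884, lat 14.3666.
Field (20°×10°, letters A–R): lon ⌊225.7884/20⌋ = 11 → L; lat ⌊14.3666/10⌋ = 1 → B.
Square (2°×1°, digits 0–9): lon ⌊5.7884/2⌋ = 2; lat ⌊4.3666/1⌋ = 4.
Subsquare (5′×2.5′, letters a–x): lon ⌊1.7884/0.0833333⌋ = 21 → v; lat ⌊0.3666/0.0416667⌋ = 8 → i.

LB24vi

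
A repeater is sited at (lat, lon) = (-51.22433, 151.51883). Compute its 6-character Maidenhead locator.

Add 180° to longitude and 90° to latitude: 331.5188, 38.7757.
Field (20°×10°, letters A–R): 331.5188/20 → 16 → Q, 38.7757/10 → 3 → D; chars QD.
Square (2°×1°, digits 0–9): 11.5188/2 → 5, 8.7757/1 → 8; chars 58.
Subsquare (5′×2.5′, letters a–x): 1.5188/0.0833333 → 18 → s, 0.7757/0.0416667 → 18 → s; chars ss.

QD58ss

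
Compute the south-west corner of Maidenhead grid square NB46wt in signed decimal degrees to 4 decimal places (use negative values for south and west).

Field N=13, B=1: +13·20° lon, +1·10° lat → SW at lon 80°, lat -80°.
Square 4, 6: +4·2° lon, +6·1° lat → SW at lon 88°, lat -74°.
Subsquare w=22, t=19: +22·0.0833333° lon, +19·0.0416667° lat → SW at lon 89.8333°, lat -73.2083°.
latitude -73.2083, longitude 89.8333.

-73.2083, 89.8333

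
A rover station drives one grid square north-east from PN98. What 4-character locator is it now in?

QN09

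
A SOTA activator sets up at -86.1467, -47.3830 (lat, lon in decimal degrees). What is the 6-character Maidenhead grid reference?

GA63hu

Shift to the Maidenhead origin (180°W, 90°S): lon 132.6170, lat 3.8533.
Field: lon ⌊132.6170/20⌋ = 6 → G; lat ⌊3.8533/10⌋ = 0 → A.
Square: lon ⌊12.6170/2⌋ = 6; lat ⌊3.8533/1⌋ = 3.
Subsquare: lon ⌊0.6170/0.0833333⌋ = 7 → h; lat ⌊0.8533/0.0416667⌋ = 20 → u.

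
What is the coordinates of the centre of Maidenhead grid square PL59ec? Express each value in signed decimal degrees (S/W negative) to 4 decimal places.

29.1042, 130.3750

Field P=15, L=11: +15·20° lon, +11·10° lat → SW at lon 120°, lat 20°.
Square 5, 9: +5·2° lon, +9·1° lat → SW at lon 130°, lat 29°.
Subsquare e=4, c=2: +4·0.0833333° lon, +2·0.0416667° lat → SW at lon 130.333°, lat 29.0833°.
Cell spans 0.0833333° lon × 0.0416667° lat. Centre is SW corner plus half of each.
latitude 29.1042, longitude 130.3750.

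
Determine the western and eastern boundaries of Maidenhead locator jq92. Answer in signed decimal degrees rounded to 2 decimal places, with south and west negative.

18.00, 20.00

Field J=9, Q=16: +9·20° lon, +16·10° lat → SW at lon 0°, lat 70°.
Square 9, 2: +9·2° lon, +2·1° lat → SW at lon 18°, lat 72°.
Cell spans 2° lon × 1° lat.
west 18.00, east 20.00.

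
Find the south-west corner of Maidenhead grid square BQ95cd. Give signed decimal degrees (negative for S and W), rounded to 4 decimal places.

75.1250, -141.8333

Field B=1, Q=16: +1·20° lon, +16·10° lat → SW at lon -160°, lat 70°.
Square 9, 5: +9·2° lon, +5·1° lat → SW at lon -142°, lat 75°.
Subsquare c=2, d=3: +2·0.0833333° lon, +3·0.0416667° lat → SW at lon -141.833°, lat 75.125°.
latitude 75.1250, longitude -141.8333.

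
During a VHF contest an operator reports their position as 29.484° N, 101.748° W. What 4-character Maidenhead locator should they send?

Offset from 180°W / 90°S: lon 78.25°, lat 119.48°.
Field: 78.25/20 → 3 → D, 119.48/10 → 11 → L; chars DL.
Square: 18.25/2 → 9, 9.48/1 → 9; chars 99.

DL99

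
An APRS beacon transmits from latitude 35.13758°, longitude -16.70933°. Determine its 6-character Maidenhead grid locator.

IM15pd

Shift to the Maidenhead origin (180°W, 90°S): lon 163.2907, lat 125.1376.
Field: lon ⌊163.2907/20⌋ = 8 → I; lat ⌊125.1376/10⌋ = 12 → M.
Square: lon ⌊3.2907/2⌋ = 1; lat ⌊5.1376/1⌋ = 5.
Subsquare: lon ⌊1.2907/0.0833333⌋ = 15 → p; lat ⌊0.1376/0.0416667⌋ = 3 → d.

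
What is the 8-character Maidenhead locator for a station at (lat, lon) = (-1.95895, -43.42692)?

GI88ga89

Add 180° to longitude and 90° to latitude: 136.57308, 88.04105.
Field: 136.57308/20 → 6 → G, 88.04105/10 → 8 → I; chars GI.
Square: 16.57308/2 → 8, 8.04105/1 → 8; chars 88.
Subsquare: 0.57308/0.0833333 → 6 → g, 0.04105/0.0416667 → 0 → a; chars ga.
Extended square: 0.07308/0.00833333 → 8, 0.04105/0.00416667 → 9; chars 89.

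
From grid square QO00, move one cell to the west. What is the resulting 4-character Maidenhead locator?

Longitude square 0; −1 → -1, wraps to 9, carry into field.
Longitude field Q = 16; −1 → 15 = P.
The latitude characters are unchanged.

PO90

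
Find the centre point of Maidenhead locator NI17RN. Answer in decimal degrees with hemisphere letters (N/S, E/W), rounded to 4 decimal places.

2.4375° S, 83.4583° E

Field N=13, I=8: +13·20° lon, +8·10° lat → SW at lon 80°, lat -10°.
Square 1, 7: +1·2° lon, +7·1° lat → SW at lon 82°, lat -3°.
Subsquare r=17, n=13: +17·0.0833333° lon, +13·0.0416667° lat → SW at lon 83.4167°, lat -2.45833°.
Cell spans 0.0833333° lon × 0.0416667° lat. Centre is SW corner plus half of each.
latitude 2.4375° S, longitude 83.4583° E.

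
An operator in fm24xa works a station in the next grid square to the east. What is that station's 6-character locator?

FM34aa

Longitude subsquare x = 23; +1 → 24, wraps to 0 = a, carry into square.
Longitude square 2; +1 → 3.
The latitude characters are unchanged.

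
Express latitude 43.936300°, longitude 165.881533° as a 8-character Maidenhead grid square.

RN23ww54

Shift to the Maidenhead origin (180°W, 90°S): lon 345.88153, lat 133.93630.
Field: lon ⌊345.88153/20⌋ = 17 → R; lat ⌊133.93630/10⌋ = 13 → N.
Square: lon ⌊5.88153/2⌋ = 2; lat ⌊3.93630/1⌋ = 3.
Subsquare: lon ⌊1.88153/0.0833333⌋ = 22 → w; lat ⌊0.93630/0.0416667⌋ = 22 → w.
Extended square: lon ⌊0.04820/0.00833333⌋ = 5; lat ⌊0.01963/0.00416667⌋ = 4.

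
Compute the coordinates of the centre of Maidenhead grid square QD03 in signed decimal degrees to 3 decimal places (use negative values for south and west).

-56.500, 141.000

Field Q=16, D=3: +16·20° lon, +3·10° lat → SW at lon 140°, lat -60°.
Square 0, 3: +0·2° lon, +3·1° lat → SW at lon 140°, lat -57°.
Cell spans 2° lon × 1° lat. Centre is SW corner plus half of each.
latitude -56.500, longitude 141.000.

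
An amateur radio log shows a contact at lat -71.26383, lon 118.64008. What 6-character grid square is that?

Add 180° to longitude and 90° to latitude: 298.6401, 18.7362.
Field: 298.6401/20 → 14 → O, 18.7362/10 → 1 → B; chars OB.
Square: 18.6401/2 → 9, 8.7362/1 → 8; chars 98.
Subsquare: 0.6401/0.0833333 → 7 → h, 0.7362/0.0416667 → 17 → r; chars hr.

OB98hr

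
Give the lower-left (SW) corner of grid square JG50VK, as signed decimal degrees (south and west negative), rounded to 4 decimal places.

-29.5833, 11.7500

Field J=9, G=6: +9·20° lon, +6·10° lat → SW at lon 0°, lat -30°.
Square 5, 0: +5·2° lon, +0·1° lat → SW at lon 10°, lat -30°.
Subsquare v=21, k=10: +21·0.0833333° lon, +10·0.0416667° lat → SW at lon 11.75°, lat -29.5833°.
latitude -29.5833, longitude 11.7500.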